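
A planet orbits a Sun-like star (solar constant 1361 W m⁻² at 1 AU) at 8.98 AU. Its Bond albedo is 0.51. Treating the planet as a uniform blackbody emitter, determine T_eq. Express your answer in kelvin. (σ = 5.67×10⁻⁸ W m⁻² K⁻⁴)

Flux at 8.98 AU: S = 1361/8.98² = 16.9 W m⁻².
Energy balance: absorbed = emitted ⇒ πR²·S(1−A) = 4πR²·σT_eq⁴, so T_eq⁴ = S(1−A)/(4σ).
T_eq = [16.9 × 0.49 / (4 × 5.67×10⁻⁸)]^(1/4) = (3.65×10⁷)^(1/4) = 77.7 K.

T_eq ≈ 77.7 K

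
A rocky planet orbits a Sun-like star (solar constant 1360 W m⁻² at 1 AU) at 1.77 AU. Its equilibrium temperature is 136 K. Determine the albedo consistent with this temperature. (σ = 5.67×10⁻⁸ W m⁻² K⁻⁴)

A ≈ 0.82

Flux at 1.77 AU: S = 1360/1.77² = 434 W m⁻².
From T_eq⁴ = S(1−A)/(4σ): 1−A = 4σT_eq⁴/S.
1−A = 4 × 5.67×10⁻⁸ × (136)⁴ / 434 = 0.179.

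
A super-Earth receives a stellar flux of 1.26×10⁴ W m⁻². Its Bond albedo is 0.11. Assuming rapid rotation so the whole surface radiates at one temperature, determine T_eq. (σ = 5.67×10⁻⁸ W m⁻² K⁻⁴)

Energy balance: absorbed = emitted ⇒ πR²·S(1−A) = 4πR²·σT_eq⁴, so T_eq⁴ = S(1−A)/(4σ).
T_eq = [1.26×10⁴ × 0.89 / (4 × 5.67×10⁻⁸)]^(1/4) = (4.94×10¹⁰)^(1/4) = 472 K.

T_eq ≈ 472 K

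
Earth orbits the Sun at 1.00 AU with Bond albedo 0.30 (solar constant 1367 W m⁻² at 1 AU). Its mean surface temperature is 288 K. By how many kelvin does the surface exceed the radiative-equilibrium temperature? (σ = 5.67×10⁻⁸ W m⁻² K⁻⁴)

S = 1367/1.00² = 1367 W m⁻².
T_eq = [S(1−A)/(4σ)]^(1/4) = [1367×0.70/(4×5.67×10⁻⁸)]^(1/4) = 254.9 K.
ΔT = T_surf − T_eq = 288 − 254.9.

ΔT ≈ 33.1 K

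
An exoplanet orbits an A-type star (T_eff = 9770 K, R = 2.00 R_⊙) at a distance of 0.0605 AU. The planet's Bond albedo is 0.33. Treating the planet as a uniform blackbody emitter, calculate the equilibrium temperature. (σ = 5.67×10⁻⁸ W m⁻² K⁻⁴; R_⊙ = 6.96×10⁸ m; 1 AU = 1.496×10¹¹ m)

R_⋆ = 2.00 × 6.96×10⁸ = 1.39×10⁹ m.
d = 0.0605 AU = 9.05×10⁹ m.
L = 4πR_⋆²σT_⋆⁴ = 4π(1.39×10⁹)² × 5.67×10⁻⁸ × (9770)⁴ = 1.26×10²⁸ W.
S = L/(4πd²) = 1.22×10⁷ W m⁻².
Energy balance: absorbed = emitted ⇒ πR²·S(1−A) = 4πR²·σT_eq⁴, so T_eq⁴ = S(1−A)/(4σ).
T_eq = [1.22×10⁷ × 0.67 / (4 × 5.67×10⁻⁸)]^(1/4) = (3.61×10¹³)^(1/4) = 2450 K.

T_eq ≈ 2450 K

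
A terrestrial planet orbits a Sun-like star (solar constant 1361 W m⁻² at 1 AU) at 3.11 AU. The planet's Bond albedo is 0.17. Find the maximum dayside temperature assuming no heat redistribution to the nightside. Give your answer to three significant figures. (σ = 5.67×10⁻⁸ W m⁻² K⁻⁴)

T_ss ≈ 213 K

Flux at 3.11 AU: S = 1361/3.11² = 141 W m⁻².
With no redistribution each surface element balances locally: S(1−A) = σT⁴.
T = [141 × 0.83 / 5.67×10⁻⁸]^(1/4) = (2.06×10⁹)^(1/4) = 213 K.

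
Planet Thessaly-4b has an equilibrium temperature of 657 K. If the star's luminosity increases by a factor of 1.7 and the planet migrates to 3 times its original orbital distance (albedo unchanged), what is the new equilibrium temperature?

T_eq ∝ L^(1/4) · d^(−1/2).
T′ = 657 × 1.7^(1/4) / 3^(1/2) = 433 K.

T_eq ≈ 433 K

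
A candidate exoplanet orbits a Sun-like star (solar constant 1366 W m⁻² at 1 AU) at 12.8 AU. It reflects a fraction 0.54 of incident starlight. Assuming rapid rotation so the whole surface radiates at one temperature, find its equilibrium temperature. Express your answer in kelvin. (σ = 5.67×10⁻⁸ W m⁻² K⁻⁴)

Flux at 12.8 AU: S = 1366/12.8² = 8.34 W m⁻².
Energy balance: absorbed = emitted ⇒ πR²·S(1−A) = 4πR²·σT_eq⁴, so T_eq⁴ = S(1−A)/(4σ).
T_eq = [8.34 × 0.46 / (4 × 5.67×10⁻⁸)]^(1/4) = (1.69×10⁷)^(1/4) = 64.1 K.

T_eq ≈ 64.1 K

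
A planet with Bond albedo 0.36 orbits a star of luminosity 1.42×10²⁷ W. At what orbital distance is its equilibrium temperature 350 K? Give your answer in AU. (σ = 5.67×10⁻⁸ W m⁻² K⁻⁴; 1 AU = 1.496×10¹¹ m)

d ≈ 0.974 AU

From T_eq⁴ = L(1−A)/(16πσd²): d = √[L(1−A)/(16πσT_eq⁴)].
d = √[1.42×10²⁷ × 0.64 / (16π × 5.67×10⁻⁸ × (350)⁴)] = 1.46×10¹¹ m = 0.974 AU.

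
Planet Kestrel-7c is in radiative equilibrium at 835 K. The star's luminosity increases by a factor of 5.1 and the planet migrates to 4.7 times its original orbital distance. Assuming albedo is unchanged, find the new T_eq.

T_eq ∝ L^(1/4) · d^(−1/2).
T′ = 835 × 5.1^(1/4) / 4.7^(1/2) = 579 K.

T_eq ≈ 579 K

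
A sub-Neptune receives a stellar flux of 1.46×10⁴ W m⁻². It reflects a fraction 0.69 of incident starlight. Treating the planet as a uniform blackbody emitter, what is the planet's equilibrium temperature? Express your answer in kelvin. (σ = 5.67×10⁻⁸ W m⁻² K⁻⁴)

T_eq ≈ 376 K

Energy balance: absorbed = emitted ⇒ πR²·S(1−A) = 4πR²·σT_eq⁴, so T_eq⁴ = S(1−A)/(4σ).
T_eq = [1.46×10⁴ × 0.31 / (4 × 5.67×10⁻⁸)]^(1/4) = (2.00×10¹⁰)^(1/4) = 376 K.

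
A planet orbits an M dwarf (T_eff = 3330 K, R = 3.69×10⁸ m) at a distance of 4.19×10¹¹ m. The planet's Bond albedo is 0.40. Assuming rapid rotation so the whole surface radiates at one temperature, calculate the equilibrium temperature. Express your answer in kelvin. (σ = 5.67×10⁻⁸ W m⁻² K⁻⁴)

T_eq ≈ 61.5 K

L = 4πR_⋆²σT_⋆⁴ = 4π(3.69×10⁸)² × 5.67×10⁻⁸ × (3330)⁴ = 1.19×10²⁵ W.
S = L/(4πd²) = 5.41 W m⁻².
Energy balance: absorbed = emitted ⇒ πR²·S(1−A) = 4πR²·σT_eq⁴, so T_eq⁴ = S(1−A)/(4σ).
T_eq = [5.41 × 0.60 / (4 × 5.67×10⁻⁸)]^(1/4) = (1.43×10⁷)^(1/4) = 61.5 K.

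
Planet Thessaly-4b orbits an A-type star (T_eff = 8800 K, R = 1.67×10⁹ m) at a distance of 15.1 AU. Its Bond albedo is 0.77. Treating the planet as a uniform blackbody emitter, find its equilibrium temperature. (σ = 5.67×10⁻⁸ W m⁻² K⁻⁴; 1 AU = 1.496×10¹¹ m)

T_eq ≈ 117 K

d = 15.1 AU = 2.26×10¹² m.
L = 4πR_⋆²σT_⋆⁴ = 4π(1.67×10⁹)² × 5.67×10⁻⁸ × (8800)⁴ = 1.19×10²⁸ W.
S = L/(4πd²) = 186 W m⁻².
Energy balance: absorbed = emitted ⇒ πR²·S(1−A) = 4πR²·σT_eq⁴, so T_eq⁴ = S(1−A)/(4σ).
T_eq = [186 × 0.23 / (4 × 5.67×10⁻⁸)]^(1/4) = (1.88×10⁸)^(1/4) = 117 K.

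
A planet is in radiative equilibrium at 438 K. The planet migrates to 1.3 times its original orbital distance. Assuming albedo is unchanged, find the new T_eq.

T_eq ≈ 384 K

T_eq ∝ L^(1/4) · d^(−1/2).
T′ = 438 / 1.3^(1/2) = 384 K.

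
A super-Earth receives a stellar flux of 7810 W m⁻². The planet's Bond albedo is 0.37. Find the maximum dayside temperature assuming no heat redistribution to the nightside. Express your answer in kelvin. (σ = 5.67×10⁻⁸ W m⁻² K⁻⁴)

T_ss ≈ 543 K

With no redistribution each surface element balances locally: S(1−A) = σT⁴.
T = [7810 × 0.63 / 5.67×10⁻⁸]^(1/4) = (8.68×10¹⁰)^(1/4) = 543 K.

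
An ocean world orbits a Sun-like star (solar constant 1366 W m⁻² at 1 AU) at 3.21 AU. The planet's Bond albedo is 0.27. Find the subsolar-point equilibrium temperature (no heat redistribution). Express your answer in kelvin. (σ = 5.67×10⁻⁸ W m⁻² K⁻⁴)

T_ss ≈ 203 K

Flux at 3.21 AU: S = 1366/3.21² = 133 W m⁻².
At the subsolar point the surface absorbs S(1−A) and emits σT⁴ per unit area — no factor of 4, since only the local patch is in balance.
T = [133 × 0.73 / 5.67×10⁻⁸]^(1/4) = (1.71×10⁹)^(1/4) = 203 K.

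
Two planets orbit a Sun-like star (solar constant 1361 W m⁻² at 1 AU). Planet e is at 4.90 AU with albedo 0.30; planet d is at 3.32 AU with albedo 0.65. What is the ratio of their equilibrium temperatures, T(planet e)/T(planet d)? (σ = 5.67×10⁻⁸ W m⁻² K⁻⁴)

T₁/T₂ ≈ 0.979

T_eq = [S₀(1−A)/(4σd²)]^(1/4), so T ∝ (1−A)^(1/4) / √d.
T₁ = [1361×0.70/(4×5.67×10⁻⁸×4.90²)]^(1/4) = 115.01 K.
T₂ = [1361×0.35/(4×5.67×10⁻⁸×3.32²)]^(1/4) = 117.49 K.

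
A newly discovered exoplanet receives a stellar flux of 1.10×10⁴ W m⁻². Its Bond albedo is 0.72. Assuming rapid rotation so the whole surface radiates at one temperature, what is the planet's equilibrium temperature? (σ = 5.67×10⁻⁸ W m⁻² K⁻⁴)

T_eq ≈ 341 K

Energy balance: absorbed = emitted ⇒ πR²·S(1−A) = 4πR²·σT_eq⁴, so T_eq⁴ = S(1−A)/(4σ).
T_eq = [1.10×10⁴ × 0.28 / (4 × 5.67×10⁻⁸)]^(1/4) = (1.36×10¹⁰)^(1/4) = 341 K.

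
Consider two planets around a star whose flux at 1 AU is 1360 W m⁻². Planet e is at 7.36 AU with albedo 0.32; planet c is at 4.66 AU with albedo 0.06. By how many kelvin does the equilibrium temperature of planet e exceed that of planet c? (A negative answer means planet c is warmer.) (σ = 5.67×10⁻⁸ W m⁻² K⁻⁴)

T_eq = [S₀(1−A)/(4σd²)]^(1/4), so T ∝ (1−A)^(1/4) / √d.
T₁ = [1360×0.68/(4×5.67×10⁻⁸×7.36²)]^(1/4) = 93.15 K.
T₂ = [1360×0.94/(4×5.67×10⁻⁸×4.66²)]^(1/4) = 126.93 K.

ΔT ≈ -33.8 K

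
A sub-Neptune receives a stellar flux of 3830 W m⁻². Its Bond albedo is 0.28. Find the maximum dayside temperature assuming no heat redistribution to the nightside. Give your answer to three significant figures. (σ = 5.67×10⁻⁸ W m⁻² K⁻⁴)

T_ss ≈ 470 K

With no redistribution each surface element balances locally: S(1−A) = σT⁴.
T = [3830 × 0.72 / 5.67×10⁻⁸]^(1/4) = (4.86×10¹⁰)^(1/4) = 470 K.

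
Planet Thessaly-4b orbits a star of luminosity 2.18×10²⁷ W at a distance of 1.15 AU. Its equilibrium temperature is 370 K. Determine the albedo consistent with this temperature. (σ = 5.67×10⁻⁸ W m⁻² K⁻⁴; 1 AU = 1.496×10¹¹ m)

A ≈ 0.27

d = 1.15 AU = 1.72×10¹¹ m.
Flux: S = L/(4πd²) = 2.18×10²⁷/(4π×(1.72×10¹¹)²) = 5860 W m⁻².
From T_eq⁴ = S(1−A)/(4σ): 1−A = 4σT_eq⁴/S.
1−A = 4 × 5.67×10⁻⁸ × (370)⁴ / 5860 = 0.725.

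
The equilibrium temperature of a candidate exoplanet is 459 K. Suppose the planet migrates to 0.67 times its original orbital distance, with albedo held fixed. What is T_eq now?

T_eq ≈ 561 K

T_eq ∝ L^(1/4) · d^(−1/2).
T′ = 459 / 0.67^(1/2) = 561 K.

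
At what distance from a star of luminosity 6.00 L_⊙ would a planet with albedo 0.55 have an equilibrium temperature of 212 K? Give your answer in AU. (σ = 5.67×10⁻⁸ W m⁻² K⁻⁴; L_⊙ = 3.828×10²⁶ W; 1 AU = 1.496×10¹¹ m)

d ≈ 2.83 AU

L = 6.00 × 3.828×10²⁶ = 2.30×10²⁷ W.
From T_eq⁴ = L(1−A)/(16πσd²): d = √[L(1−A)/(16πσT_eq⁴)].
d = √[2.30×10²⁷ × 0.45 / (16π × 5.67×10⁻⁸ × (212)⁴)] = 4.24×10¹¹ m = 2.83 AU.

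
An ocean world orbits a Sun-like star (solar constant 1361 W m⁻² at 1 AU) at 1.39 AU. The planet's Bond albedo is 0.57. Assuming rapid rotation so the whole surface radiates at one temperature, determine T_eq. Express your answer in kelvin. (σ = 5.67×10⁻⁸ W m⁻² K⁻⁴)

T_eq ≈ 191 K

Flux at 1.39 AU: S = 1361/1.39² = 704 W m⁻².
Energy balance: absorbed = emitted ⇒ πR²·S(1−A) = 4πR²·σT_eq⁴, so T_eq⁴ = S(1−A)/(4σ).
T_eq = [704 × 0.43 / (4 × 5.67×10⁻⁸)]^(1/4) = (1.34×10⁹)^(1/4) = 191 K.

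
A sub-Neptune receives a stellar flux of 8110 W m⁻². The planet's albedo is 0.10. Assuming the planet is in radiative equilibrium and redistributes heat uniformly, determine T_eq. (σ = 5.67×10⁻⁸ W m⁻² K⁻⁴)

T_eq ≈ 424 K

Energy balance: absorbed = emitted ⇒ πR²·S(1−A) = 4πR²·σT_eq⁴, so T_eq⁴ = S(1−A)/(4σ).
T_eq = [8110 × 0.90 / (4 × 5.67×10⁻⁸)]^(1/4) = (3.22×10¹⁰)^(1/4) = 424 K.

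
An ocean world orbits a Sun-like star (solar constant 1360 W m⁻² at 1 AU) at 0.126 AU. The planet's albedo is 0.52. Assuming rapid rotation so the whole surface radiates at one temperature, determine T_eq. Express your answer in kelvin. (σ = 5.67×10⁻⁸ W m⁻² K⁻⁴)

T_eq ≈ 653 K

Flux at 0.126 AU: S = 1360/0.126² = 8.57×10⁴ W m⁻².
Energy balance: absorbed = emitted ⇒ πR²·S(1−A) = 4πR²·σT_eq⁴, so T_eq⁴ = S(1−A)/(4σ).
T_eq = [8.57×10⁴ × 0.48 / (4 × 5.67×10⁻⁸)]^(1/4) = (1.81×10¹¹)^(1/4) = 653 K.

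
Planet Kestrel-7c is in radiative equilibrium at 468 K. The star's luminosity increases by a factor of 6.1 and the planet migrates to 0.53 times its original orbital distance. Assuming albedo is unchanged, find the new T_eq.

T_eq ≈ 1010 K

T_eq ∝ L^(1/4) · d^(−1/2).
T′ = 468 × 6.1^(1/4) / 0.53^(1/2) = 1010 K.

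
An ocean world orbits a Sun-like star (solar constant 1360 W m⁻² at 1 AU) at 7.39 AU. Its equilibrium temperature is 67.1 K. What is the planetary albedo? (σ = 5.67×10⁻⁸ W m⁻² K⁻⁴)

A ≈ 0.82

Flux at 7.39 AU: S = 1360/7.39² = 24.9 W m⁻².
From T_eq⁴ = S(1−A)/(4σ): 1−A = 4σT_eq⁴/S.
1−A = 4 × 5.67×10⁻⁸ × (67.1)⁴ / 24.9 = 0.185.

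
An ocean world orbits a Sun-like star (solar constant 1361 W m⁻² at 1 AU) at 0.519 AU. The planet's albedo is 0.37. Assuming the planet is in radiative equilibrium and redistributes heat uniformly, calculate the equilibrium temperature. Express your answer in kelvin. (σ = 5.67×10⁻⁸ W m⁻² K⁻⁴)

Flux at 0.519 AU: S = 1361/0.519² = 5050 W m⁻².
Energy balance: absorbed = emitted ⇒ πR²·S(1−A) = 4πR²·σT_eq⁴, so T_eq⁴ = S(1−A)/(4σ).
T_eq = [5050 × 0.63 / (4 × 5.67×10⁻⁸)]^(1/4) = (1.40×10¹⁰)^(1/4) = 344 K.

T_eq ≈ 344 K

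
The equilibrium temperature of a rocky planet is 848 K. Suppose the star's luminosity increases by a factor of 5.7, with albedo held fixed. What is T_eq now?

T_eq ≈ 1310 K

T_eq ∝ L^(1/4) · d^(−1/2).
T′ = 848 × 5.7^(1/4) = 1310 K.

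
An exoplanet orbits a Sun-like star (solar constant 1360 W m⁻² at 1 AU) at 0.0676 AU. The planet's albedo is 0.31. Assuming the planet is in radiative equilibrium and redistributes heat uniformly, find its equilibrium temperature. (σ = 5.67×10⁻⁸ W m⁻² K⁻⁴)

Flux at 0.0676 AU: S = 1360/0.0676² = 2.98×10⁵ W m⁻².
Energy balance: absorbed = emitted ⇒ πR²·S(1−A) = 4πR²·σT_eq⁴, so T_eq⁴ = S(1−A)/(4σ).
T_eq = [2.98×10⁵ × 0.69 / (4 × 5.67×10⁻⁸)]^(1/4) = (9.05×10¹¹)^(1/4) = 975 K.

T_eq ≈ 975 K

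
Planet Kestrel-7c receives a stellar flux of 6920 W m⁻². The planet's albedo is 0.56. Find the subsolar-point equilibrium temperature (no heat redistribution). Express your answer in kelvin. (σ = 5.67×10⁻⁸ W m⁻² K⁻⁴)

At the subsolar point the surface absorbs S(1−A) and emits σT⁴ per unit area — no factor of 4, since only the local patch is in balance.
T = [6920 × 0.44 / 5.67×10⁻⁸]^(1/4) = (5.37×10¹⁰)^(1/4) = 481 K.

T_ss ≈ 481 K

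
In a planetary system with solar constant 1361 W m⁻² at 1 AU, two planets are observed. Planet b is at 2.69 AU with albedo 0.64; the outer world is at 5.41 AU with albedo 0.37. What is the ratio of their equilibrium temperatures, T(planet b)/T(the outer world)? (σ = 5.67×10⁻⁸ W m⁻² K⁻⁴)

T_eq = [S₀(1−A)/(4σd²)]^(1/4), so T ∝ (1−A)^(1/4) / √d.
T₁ = [1361×0.36/(4×5.67×10⁻⁸×2.69²)]^(1/4) = 131.45 K.
T₂ = [1361×0.63/(4×5.67×10⁻⁸×5.41²)]^(1/4) = 106.61 K.

T₁/T₂ ≈ 1.233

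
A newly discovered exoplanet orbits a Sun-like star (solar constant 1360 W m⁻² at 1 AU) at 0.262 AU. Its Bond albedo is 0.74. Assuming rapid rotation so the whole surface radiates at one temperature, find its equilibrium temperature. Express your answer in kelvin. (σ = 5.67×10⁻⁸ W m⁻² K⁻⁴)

T_eq ≈ 388 K

Flux at 0.262 AU: S = 1360/0.262² = 1.98×10⁴ W m⁻².
Energy balance: absorbed = emitted ⇒ πR²·S(1−A) = 4πR²·σT_eq⁴, so T_eq⁴ = S(1−A)/(4σ).
T_eq = [1.98×10⁴ × 0.26 / (4 × 5.67×10⁻⁸)]^(1/4) = (2.27×10¹⁰)^(1/4) = 388 K.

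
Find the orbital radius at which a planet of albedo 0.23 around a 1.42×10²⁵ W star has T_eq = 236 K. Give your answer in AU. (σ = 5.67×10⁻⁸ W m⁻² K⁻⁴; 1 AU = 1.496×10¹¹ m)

d ≈ 0.235 AU

From T_eq⁴ = L(1−A)/(16πσd²): d = √[L(1−A)/(16πσT_eq⁴)].
d = √[1.42×10²⁵ × 0.77 / (16π × 5.67×10⁻⁸ × (236)⁴)] = 3.52×10¹⁰ m = 0.235 AU.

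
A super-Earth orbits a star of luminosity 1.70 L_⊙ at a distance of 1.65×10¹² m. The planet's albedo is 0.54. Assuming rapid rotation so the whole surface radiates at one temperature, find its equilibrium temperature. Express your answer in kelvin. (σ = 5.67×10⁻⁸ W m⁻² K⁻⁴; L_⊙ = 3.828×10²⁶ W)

L = 1.70 × 3.828×10²⁶ = 6.51×10²⁶ W.
Flux: S = L/(4πd²) = 6.51×10²⁶/(4π×(1.65×10¹²)²) = 19.0 W m⁻².
Energy balance: absorbed = emitted ⇒ πR²·S(1−A) = 4πR²·σT_eq⁴, so T_eq⁴ = S(1−A)/(4σ).
T_eq = [19.0 × 0.46 / (4 × 5.67×10⁻⁸)]^(1/4) = (3.86×10⁷)^(1/4) = 78.8 K.

T_eq ≈ 78.8 K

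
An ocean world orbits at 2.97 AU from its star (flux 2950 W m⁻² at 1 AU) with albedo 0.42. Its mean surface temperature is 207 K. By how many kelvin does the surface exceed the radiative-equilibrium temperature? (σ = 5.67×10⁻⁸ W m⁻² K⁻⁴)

S = 2950/2.97² = 334.4 W m⁻².
T_eq = [S(1−A)/(4σ)]^(1/4) = [334.4×0.58/(4×5.67×10⁻⁸)]^(1/4) = 171.0 K.
ΔT = T_surf − T_eq = 207 − 171.0.

ΔT ≈ 36.0 K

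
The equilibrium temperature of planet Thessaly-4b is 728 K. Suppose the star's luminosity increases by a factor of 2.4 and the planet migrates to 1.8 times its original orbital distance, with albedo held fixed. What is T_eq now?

T_eq ≈ 675 K

T_eq ∝ L^(1/4) · d^(−1/2).
T′ = 728 × 2.4^(1/4) / 1.8^(1/2) = 675 K.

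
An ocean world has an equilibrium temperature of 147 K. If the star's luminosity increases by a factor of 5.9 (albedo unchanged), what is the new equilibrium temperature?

T_eq ≈ 229 K

T_eq ∝ L^(1/4) · d^(−1/2).
T′ = 147 × 5.9^(1/4) = 229 K.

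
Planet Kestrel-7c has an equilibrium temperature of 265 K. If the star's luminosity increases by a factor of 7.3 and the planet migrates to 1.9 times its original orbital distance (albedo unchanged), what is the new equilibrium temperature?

T_eq ≈ 316 K

T_eq ∝ L^(1/4) · d^(−1/2).
T′ = 265 × 7.3^(1/4) / 1.9^(1/2) = 316 K.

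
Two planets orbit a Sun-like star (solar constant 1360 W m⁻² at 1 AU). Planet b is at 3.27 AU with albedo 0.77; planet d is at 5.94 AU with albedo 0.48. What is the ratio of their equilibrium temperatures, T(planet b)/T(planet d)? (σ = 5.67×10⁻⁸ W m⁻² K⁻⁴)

T_eq = [S₀(1−A)/(4σd²)]^(1/4), so T ∝ (1−A)^(1/4) / √d.
T₁ = [1360×0.23/(4×5.67×10⁻⁸×3.27²)]^(1/4) = 106.57 K.
T₂ = [1360×0.52/(4×5.67×10⁻⁸×5.94²)]^(1/4) = 96.96 K.

T₁/T₂ ≈ 1.099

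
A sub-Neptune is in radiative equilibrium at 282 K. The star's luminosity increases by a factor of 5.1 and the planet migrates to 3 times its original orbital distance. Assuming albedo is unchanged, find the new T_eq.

T_eq ≈ 245 K

T_eq ∝ L^(1/4) · d^(−1/2).
T′ = 282 × 5.1^(1/4) / 3^(1/2) = 245 K.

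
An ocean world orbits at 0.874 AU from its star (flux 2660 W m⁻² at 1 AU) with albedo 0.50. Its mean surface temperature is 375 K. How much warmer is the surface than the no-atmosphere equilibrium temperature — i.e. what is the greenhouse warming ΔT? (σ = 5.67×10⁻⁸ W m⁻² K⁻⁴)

S = 2660/0.874² = 3482 W m⁻².
T_eq = [S(1−A)/(4σ)]^(1/4) = [3482×0.50/(4×5.67×10⁻⁸)]^(1/4) = 296.0 K.
ΔT = T_surf − T_eq = 375 − 296.0.

ΔT ≈ 79.0 K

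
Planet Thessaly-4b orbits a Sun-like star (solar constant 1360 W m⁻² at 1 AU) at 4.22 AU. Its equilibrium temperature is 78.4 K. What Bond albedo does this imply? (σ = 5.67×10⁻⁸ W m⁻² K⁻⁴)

A ≈ 0.89

Flux at 4.22 AU: S = 1360/4.22² = 76.4 W m⁻².
From T_eq⁴ = S(1−A)/(4σ): 1−A = 4σT_eq⁴/S.
1−A = 4 × 5.67×10⁻⁸ × (78.4)⁴ / 76.4 = 0.112.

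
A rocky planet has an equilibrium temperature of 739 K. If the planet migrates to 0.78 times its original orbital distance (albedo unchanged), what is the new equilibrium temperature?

T_eq ∝ L^(1/4) · d^(−1/2).
T′ = 739 / 0.78^(1/2) = 837 K.

T_eq ≈ 837 K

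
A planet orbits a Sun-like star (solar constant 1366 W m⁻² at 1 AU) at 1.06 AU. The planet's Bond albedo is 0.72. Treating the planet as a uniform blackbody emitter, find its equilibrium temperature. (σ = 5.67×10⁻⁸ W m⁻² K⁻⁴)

Flux at 1.06 AU: S = 1366/1.06² = 1220 W m⁻².
Energy balance: absorbed = emitted ⇒ πR²·S(1−A) = 4πR²·σT_eq⁴, so T_eq⁴ = S(1−A)/(4σ).
T_eq = [1220 × 0.28 / (4 × 5.67×10⁻⁸)]^(1/4) = (1.50×10⁹)^(1/4) = 197 K.

T_eq ≈ 197 K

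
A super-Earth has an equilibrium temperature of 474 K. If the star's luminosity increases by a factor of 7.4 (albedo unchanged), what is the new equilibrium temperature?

T_eq ≈ 782 K

T_eq ∝ L^(1/4) · d^(−1/2).
T′ = 474 × 7.4^(1/4) = 782 K.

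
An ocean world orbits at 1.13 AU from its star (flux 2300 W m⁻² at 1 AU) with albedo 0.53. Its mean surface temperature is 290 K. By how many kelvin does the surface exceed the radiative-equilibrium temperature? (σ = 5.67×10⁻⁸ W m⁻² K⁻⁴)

ΔT ≈ 42.8 K

S = 2300/1.13² = 1801 W m⁻².
T_eq = [S(1−A)/(4σ)]^(1/4) = [1801×0.47/(4×5.67×10⁻⁸)]^(1/4) = 247.2 K.
ΔT = T_surf − T_eq = 290 − 247.2.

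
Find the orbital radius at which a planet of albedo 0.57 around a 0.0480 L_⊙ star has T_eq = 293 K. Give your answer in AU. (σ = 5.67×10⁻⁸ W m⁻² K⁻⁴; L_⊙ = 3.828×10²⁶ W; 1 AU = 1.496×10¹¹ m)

L = 0.0480 × 3.828×10²⁶ = 1.84×10²⁵ W.
From T_eq⁴ = L(1−A)/(16πσd²): d = √[L(1−A)/(16πσT_eq⁴)].
d = √[1.84×10²⁵ × 0.43 / (16π × 5.67×10⁻⁸ × (293)⁴)] = 1.94×10¹⁰ m = 0.130 AU.

d ≈ 0.130 AU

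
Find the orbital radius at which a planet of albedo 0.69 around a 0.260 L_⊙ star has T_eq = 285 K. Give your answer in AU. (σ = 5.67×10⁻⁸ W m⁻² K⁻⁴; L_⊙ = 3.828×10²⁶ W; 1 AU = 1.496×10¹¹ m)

d ≈ 0.271 AU

L = 0.260 × 3.828×10²⁶ = 9.95×10²⁵ W.
From T_eq⁴ = L(1−A)/(16πσd²): d = √[L(1−A)/(16πσT_eq⁴)].
d = √[9.95×10²⁵ × 0.31 / (16π × 5.67×10⁻⁸ × (285)⁴)] = 4.05×10¹⁰ m = 0.271 AU.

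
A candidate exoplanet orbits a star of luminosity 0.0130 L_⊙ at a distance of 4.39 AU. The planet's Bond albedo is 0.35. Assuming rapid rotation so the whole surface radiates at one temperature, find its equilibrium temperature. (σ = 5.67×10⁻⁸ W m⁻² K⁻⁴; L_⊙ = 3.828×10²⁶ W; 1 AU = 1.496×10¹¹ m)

T_eq ≈ 40.3 K

d = 4.39 AU = 6.57×10¹¹ m.
L = 0.0130 × 3.828×10²⁶ = 4.98×10²⁴ W.
Flux: S = L/(4πd²) = 4.98×10²⁴/(4π×(6.57×10¹¹)²) = 0.918 W m⁻².
Energy balance: absorbed = emitted ⇒ πR²·S(1−A) = 4πR²·σT_eq⁴, so T_eq⁴ = S(1−A)/(4σ).
T_eq = [0.918 × 0.65 / (4 × 5.67×10⁻⁸)]^(1/4) = (2.63×10⁶)^(1/4) = 40.3 K.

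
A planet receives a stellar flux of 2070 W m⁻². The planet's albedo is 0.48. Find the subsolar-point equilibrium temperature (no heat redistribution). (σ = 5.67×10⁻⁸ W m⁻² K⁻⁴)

At the subsolar point the surface absorbs S(1−A) and emits σT⁴ per unit area — no factor of 4, since only the local patch is in balance.
T = [2070 × 0.52 / 5.67×10⁻⁸]^(1/4) = (1.90×10¹⁰)^(1/4) = 371 K.

T_ss ≈ 371 K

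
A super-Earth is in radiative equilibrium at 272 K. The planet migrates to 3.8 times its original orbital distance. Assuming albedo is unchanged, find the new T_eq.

T_eq ≈ 140 K

T_eq ∝ L^(1/4) · d^(−1/2).
T′ = 272 / 3.8^(1/2) = 140 K.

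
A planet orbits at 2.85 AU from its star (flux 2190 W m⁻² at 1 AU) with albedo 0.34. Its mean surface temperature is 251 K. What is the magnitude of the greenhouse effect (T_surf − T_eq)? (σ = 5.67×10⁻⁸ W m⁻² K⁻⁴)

ΔT ≈ 83.6 K

S = 2190/2.85² = 269.6 W m⁻².
T_eq = [S(1−A)/(4σ)]^(1/4) = [269.6×0.66/(4×5.67×10⁻⁸)]^(1/4) = 167.4 K.
ΔT = T_surf − T_eq = 251 − 167.4.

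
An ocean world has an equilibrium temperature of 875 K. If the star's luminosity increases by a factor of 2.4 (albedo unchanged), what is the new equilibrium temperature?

T_eq ≈ 1090 K

T_eq ∝ L^(1/4) · d^(−1/2).
T′ = 875 × 2.4^(1/4) = 1090 K.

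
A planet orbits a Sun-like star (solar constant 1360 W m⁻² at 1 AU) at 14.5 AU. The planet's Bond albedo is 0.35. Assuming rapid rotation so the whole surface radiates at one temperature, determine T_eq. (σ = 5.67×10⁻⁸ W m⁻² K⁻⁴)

Flux at 14.5 AU: S = 1360/14.5² = 6.47 W m⁻².
Energy balance: absorbed = emitted ⇒ πR²·S(1−A) = 4πR²·σT_eq⁴, so T_eq⁴ = S(1−A)/(4σ).
T_eq = [6.47 × 0.65 / (4 × 5.67×10⁻⁸)]^(1/4) = (1.85×10⁷)^(1/4) = 65.6 K.

T_eq ≈ 65.6 K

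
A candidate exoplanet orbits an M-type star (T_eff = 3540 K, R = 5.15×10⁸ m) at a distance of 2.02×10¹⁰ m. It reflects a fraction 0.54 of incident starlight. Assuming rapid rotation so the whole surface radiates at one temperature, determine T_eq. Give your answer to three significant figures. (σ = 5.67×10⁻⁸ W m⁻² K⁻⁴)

T_eq ≈ 329 K

L = 4πR_⋆²σT_⋆⁴ = 4π(5.15×10⁸)² × 5.67×10⁻⁸ × (3540)⁴ = 2.97×10²⁵ W.
S = L/(4πd²) = 5790 W m⁻².
Energy balance: absorbed = emitted ⇒ πR²·S(1−A) = 4πR²·σT_eq⁴, so T_eq⁴ = S(1−A)/(4σ).
T_eq = [5790 × 0.46 / (4 × 5.67×10⁻⁸)]^(1/4) = (1.17×10¹⁰)^(1/4) = 329 K.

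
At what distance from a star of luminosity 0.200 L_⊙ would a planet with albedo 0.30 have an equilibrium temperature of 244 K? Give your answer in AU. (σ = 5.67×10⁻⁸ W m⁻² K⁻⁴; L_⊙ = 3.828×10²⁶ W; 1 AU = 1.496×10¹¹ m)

d ≈ 0.487 AU

L = 0.200 × 3.828×10²⁶ = 7.66×10²⁵ W.
From T_eq⁴ = L(1−A)/(16πσd²): d = √[L(1−A)/(16πσT_eq⁴)].
d = √[7.66×10²⁵ × 0.70 / (16π × 5.67×10⁻⁸ × (244)⁴)] = 7.28×10¹⁰ m = 0.487 AU.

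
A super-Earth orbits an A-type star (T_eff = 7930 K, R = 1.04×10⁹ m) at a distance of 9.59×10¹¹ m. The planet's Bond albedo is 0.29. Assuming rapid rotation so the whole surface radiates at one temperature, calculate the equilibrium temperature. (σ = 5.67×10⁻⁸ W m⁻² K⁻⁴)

T_eq ≈ 170 K

L = 4πR_⋆²σT_⋆⁴ = 4π(1.04×10⁹)² × 5.67×10⁻⁸ × (7930)⁴ = 3.05×10²⁷ W.
S = L/(4πd²) = 264 W m⁻².
Energy balance: absorbed = emitted ⇒ πR²·S(1−A) = 4πR²·σT_eq⁴, so T_eq⁴ = S(1−A)/(4σ).
T_eq = [264 × 0.71 / (4 × 5.67×10⁻⁸)]^(1/4) = (8.26×10⁸)^(1/4) = 170 K.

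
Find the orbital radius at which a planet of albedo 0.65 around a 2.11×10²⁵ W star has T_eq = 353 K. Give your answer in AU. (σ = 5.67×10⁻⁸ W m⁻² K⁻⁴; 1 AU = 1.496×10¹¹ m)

d ≈ 0.0864 AU

From T_eq⁴ = L(1−A)/(16πσd²): d = √[L(1−A)/(16πσT_eq⁴)].
d = √[2.11×10²⁵ × 0.35 / (16π × 5.67×10⁻⁸ × (353)⁴)] = 1.29×10¹⁰ m = 0.0864 AU.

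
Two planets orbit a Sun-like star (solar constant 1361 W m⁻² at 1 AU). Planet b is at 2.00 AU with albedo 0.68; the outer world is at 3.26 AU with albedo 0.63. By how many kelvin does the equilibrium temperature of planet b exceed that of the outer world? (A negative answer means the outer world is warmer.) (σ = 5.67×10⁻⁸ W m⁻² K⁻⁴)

ΔT ≈ 27.8 K

T_eq = [S₀(1−A)/(4σd²)]^(1/4), so T ∝ (1−A)^(1/4) / √d.
T₁ = [1361×0.32/(4×5.67×10⁻⁸×2.00²)]^(1/4) = 148.02 K.
T₂ = [1361×0.37/(4×5.67×10⁻⁸×3.26²)]^(1/4) = 120.23 K.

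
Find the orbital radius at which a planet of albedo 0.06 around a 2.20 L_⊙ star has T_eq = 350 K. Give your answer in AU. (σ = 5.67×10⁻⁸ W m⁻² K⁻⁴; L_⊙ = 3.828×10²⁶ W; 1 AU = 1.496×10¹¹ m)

L = 2.20 × 3.828×10²⁶ = 8.42×10²⁶ W.
From T_eq⁴ = L(1−A)/(16πσd²): d = √[L(1−A)/(16πσT_eq⁴)].
d = √[8.42×10²⁶ × 0.94 / (16π × 5.67×10⁻⁸ × (350)⁴)] = 1.36×10¹¹ m = 0.909 AU.

d ≈ 0.909 AU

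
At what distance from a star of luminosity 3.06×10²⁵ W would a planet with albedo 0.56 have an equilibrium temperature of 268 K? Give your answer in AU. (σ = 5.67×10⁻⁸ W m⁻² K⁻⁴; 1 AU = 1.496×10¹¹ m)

From T_eq⁴ = L(1−A)/(16πσd²): d = √[L(1−A)/(16πσT_eq⁴)].
d = √[3.06×10²⁵ × 0.44 / (16π × 5.67×10⁻⁸ × (268)⁴)] = 3.03×10¹⁰ m = 0.202 AU.

d ≈ 0.202 AU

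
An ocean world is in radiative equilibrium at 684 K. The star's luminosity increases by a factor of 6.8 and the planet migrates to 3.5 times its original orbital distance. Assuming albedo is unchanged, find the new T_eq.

T_eq ∝ L^(1/4) · d^(−1/2).
T′ = 684 × 6.8^(1/4) / 3.5^(1/2) = 590 K.

T_eq ≈ 590 K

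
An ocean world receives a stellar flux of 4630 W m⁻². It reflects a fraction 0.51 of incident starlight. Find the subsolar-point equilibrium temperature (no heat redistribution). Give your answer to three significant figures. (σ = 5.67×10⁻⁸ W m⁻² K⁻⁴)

T_ss ≈ 447 K

At the subsolar point the surface absorbs S(1−A) and emits σT⁴ per unit area — no factor of 4, since only the local patch is in balance.
T = [4630 × 0.49 / 5.67×10⁻⁸]^(1/4) = (4.00×10¹⁰)^(1/4) = 447 K.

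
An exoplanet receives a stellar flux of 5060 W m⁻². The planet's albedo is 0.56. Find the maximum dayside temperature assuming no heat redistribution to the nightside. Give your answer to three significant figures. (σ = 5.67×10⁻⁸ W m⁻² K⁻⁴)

With no redistribution each surface element balances locally: S(1−A) = σT⁴.
T = [5060 × 0.44 / 5.67×10⁻⁸]^(1/4) = (3.93×10¹⁰)^(1/4) = 445 K.

T_ss ≈ 445 K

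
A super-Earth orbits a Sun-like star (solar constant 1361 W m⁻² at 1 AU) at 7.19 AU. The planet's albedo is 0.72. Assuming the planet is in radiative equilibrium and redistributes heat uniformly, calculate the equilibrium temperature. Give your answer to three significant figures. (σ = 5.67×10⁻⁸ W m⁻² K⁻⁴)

T_eq ≈ 75.5 K

Flux at 7.19 AU: S = 1361/7.19² = 26.3 W m⁻².
Energy balance: absorbed = emitted ⇒ πR²·S(1−A) = 4πR²·σT_eq⁴, so T_eq⁴ = S(1−A)/(4σ).
T_eq = [26.3 × 0.28 / (4 × 5.67×10⁻⁸)]^(1/4) = (3.25×10⁷)^(1/4) = 75.5 K.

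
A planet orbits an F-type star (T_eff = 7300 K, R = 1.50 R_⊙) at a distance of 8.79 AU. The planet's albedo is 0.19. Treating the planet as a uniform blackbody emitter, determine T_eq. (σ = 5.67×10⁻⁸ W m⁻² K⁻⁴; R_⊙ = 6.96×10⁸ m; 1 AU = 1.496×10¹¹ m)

T_eq ≈ 138 K

R_⋆ = 1.50 × 6.96×10⁸ = 1.04×10⁹ m.
d = 8.79 AU = 1.31×10¹² m.
L = 4πR_⋆²σT_⋆⁴ = 4π(1.04×10⁹)² × 5.67×10⁻⁸ × (7300)⁴ = 2.21×10²⁷ W.
S = L/(4πd²) = 101 W m⁻².
Energy balance: absorbed = emitted ⇒ πR²·S(1−A) = 4πR²·σT_eq⁴, so T_eq⁴ = S(1−A)/(4σ).
T_eq = [101 × 0.81 / (4 × 5.67×10⁻⁸)]^(1/4) = (3.62×10⁸)^(1/4) = 138 K.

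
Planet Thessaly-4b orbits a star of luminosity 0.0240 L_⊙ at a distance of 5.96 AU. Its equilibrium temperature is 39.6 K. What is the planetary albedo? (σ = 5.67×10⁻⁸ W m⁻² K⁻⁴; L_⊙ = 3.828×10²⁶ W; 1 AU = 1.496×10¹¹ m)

d = 5.96 AU = 8.92×10¹¹ m.
L = 0.0240 × 3.828×10²⁶ = 9.19×10²⁴ W.
Flux: S = L/(4πd²) = 9.19×10²⁴/(4π×(8.92×10¹¹)²) = 0.920 W m⁻².
From T_eq⁴ = S(1−A)/(4σ): 1−A = 4σT_eq⁴/S.
1−A = 4 × 5.67×10⁻⁸ × (39.6)⁴ / 0.920 = 0.606.

A ≈ 0.39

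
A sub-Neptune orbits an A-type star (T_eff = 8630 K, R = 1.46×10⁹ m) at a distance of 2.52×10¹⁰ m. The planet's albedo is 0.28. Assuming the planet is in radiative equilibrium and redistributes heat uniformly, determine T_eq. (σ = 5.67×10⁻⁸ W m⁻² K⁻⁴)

L = 4πR_⋆²σT_⋆⁴ = 4π(1.46×10⁹)² × 5.67×10⁻⁸ × (8630)⁴ = 8.42×10²⁷ W.
S = L/(4πd²) = 1.06×10⁶ W m⁻².
Energy balance: absorbed = emitted ⇒ πR²·S(1−A) = 4πR²·σT_eq⁴, so T_eq⁴ = S(1−A)/(4σ).
T_eq = [1.06×10⁶ × 0.72 / (4 × 5.67×10⁻⁸)]^(1/4) = (3.35×10¹²)^(1/4) = 1350 K.

T_eq ≈ 1350 K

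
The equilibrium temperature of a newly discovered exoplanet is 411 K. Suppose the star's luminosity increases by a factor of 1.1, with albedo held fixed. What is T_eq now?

T_eq ∝ L^(1/4) · d^(−1/2).
T′ = 411 × 1.1^(1/4) = 421 K.

T_eq ≈ 421 K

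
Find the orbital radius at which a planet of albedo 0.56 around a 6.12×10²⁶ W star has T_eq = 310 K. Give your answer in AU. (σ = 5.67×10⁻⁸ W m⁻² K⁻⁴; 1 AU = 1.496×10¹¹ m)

d ≈ 0.676 AU

From T_eq⁴ = L(1−A)/(16πσd²): d = √[L(1−A)/(16πσT_eq⁴)].
d = √[6.12×10²⁶ × 0.44 / (16π × 5.67×10⁻⁸ × (310)⁴)] = 1.01×10¹¹ m = 0.676 AU.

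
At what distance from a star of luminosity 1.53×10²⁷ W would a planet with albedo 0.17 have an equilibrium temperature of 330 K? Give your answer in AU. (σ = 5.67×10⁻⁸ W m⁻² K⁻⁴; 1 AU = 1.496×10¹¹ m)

d ≈ 1.30 AU

From T_eq⁴ = L(1−A)/(16πσd²): d = √[L(1−A)/(16πσT_eq⁴)].
d = √[1.53×10²⁷ × 0.83 / (16π × 5.67×10⁻⁸ × (330)⁴)] = 1.94×10¹¹ m = 1.30 AU.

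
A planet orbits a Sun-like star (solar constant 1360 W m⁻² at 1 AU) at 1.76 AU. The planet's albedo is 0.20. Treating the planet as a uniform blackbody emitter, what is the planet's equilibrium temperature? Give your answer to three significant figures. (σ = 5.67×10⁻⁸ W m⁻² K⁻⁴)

Flux at 1.76 AU: S = 1360/1.76² = 439 W m⁻².
Energy balance: absorbed = emitted ⇒ πR²·S(1−A) = 4πR²·σT_eq⁴, so T_eq⁴ = S(1−A)/(4σ).
T_eq = [439 × 0.80 / (4 × 5.67×10⁻⁸)]^(1/4) = (1.55×10⁹)^(1/4) = 198 K.

T_eq ≈ 198 K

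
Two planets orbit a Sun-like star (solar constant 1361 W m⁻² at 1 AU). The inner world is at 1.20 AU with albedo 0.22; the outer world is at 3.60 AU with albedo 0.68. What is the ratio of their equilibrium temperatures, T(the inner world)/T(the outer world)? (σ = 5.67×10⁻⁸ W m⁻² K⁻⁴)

T_eq = [S₀(1−A)/(4σd²)]^(1/4), so T ∝ (1−A)^(1/4) / √d.
T₁ = [1361×0.78/(4×5.67×10⁻⁸×1.20²)]^(1/4) = 238.77 K.
T₂ = [1361×0.32/(4×5.67×10⁻⁸×3.60²)]^(1/4) = 110.33 K.

T₁/T₂ ≈ 2.164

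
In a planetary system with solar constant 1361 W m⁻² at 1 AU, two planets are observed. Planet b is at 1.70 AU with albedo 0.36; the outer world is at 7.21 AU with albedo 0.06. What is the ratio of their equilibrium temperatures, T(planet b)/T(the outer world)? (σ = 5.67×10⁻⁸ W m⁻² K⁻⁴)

T₁/T₂ ≈ 1.871

T_eq = [S₀(1−A)/(4σd²)]^(1/4), so T ∝ (1−A)^(1/4) / √d.
T₁ = [1361×0.64/(4×5.67×10⁻⁸×1.70²)]^(1/4) = 190.93 K.
T₂ = [1361×0.94/(4×5.67×10⁻⁸×7.21²)]^(1/4) = 102.06 K.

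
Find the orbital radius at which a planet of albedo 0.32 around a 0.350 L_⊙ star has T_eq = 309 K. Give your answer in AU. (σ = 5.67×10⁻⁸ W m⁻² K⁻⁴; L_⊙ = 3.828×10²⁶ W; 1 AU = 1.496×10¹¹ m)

d ≈ 0.396 AU

L = 0.350 × 3.828×10²⁶ = 1.34×10²⁶ W.
From T_eq⁴ = L(1−A)/(16πσd²): d = √[L(1−A)/(16πσT_eq⁴)].
d = √[1.34×10²⁶ × 0.68 / (16π × 5.67×10⁻⁸ × (309)⁴)] = 5.92×10¹⁰ m = 0.396 AU.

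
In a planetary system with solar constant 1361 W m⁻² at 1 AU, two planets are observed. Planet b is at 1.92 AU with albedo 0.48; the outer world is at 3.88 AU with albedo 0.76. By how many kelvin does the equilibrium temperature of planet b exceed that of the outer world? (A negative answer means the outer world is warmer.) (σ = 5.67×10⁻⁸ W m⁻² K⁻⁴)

T_eq = [S₀(1−A)/(4σd²)]^(1/4), so T ∝ (1−A)^(1/4) / √d.
T₁ = [1361×0.52/(4×5.67×10⁻⁸×1.92²)]^(1/4) = 170.57 K.
T₂ = [1361×0.24/(4×5.67×10⁻⁸×3.88²)]^(1/4) = 98.90 K.

ΔT ≈ 71.7 K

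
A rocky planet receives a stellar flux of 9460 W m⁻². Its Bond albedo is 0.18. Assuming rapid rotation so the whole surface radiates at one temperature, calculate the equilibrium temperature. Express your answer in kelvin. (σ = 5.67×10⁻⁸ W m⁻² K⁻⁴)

T_eq ≈ 430 K

Energy balance: absorbed = emitted ⇒ πR²·S(1−A) = 4πR²·σT_eq⁴, so T_eq⁴ = S(1−A)/(4σ).
T_eq = [9460 × 0.82 / (4 × 5.67×10⁻⁸)]^(1/4) = (3.42×10¹⁰)^(1/4) = 430 K.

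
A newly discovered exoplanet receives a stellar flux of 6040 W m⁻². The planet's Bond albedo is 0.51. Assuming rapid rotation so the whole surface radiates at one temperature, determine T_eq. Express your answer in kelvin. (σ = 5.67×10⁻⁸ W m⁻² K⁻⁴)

T_eq ≈ 338 K

Energy balance: absorbed = emitted ⇒ πR²·S(1−A) = 4πR²·σT_eq⁴, so T_eq⁴ = S(1−A)/(4σ).
T_eq = [6040 × 0.49 / (4 × 5.67×10⁻⁸)]^(1/4) = (1.30×10¹⁰)^(1/4) = 338 K.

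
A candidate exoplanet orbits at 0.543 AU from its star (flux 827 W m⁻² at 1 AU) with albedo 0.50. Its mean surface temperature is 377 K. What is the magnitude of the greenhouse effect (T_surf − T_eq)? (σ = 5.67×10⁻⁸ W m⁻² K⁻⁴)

ΔT ≈ 96.6 K

S = 827/0.543² = 2805 W m⁻².
T_eq = [S(1−A)/(4σ)]^(1/4) = [2805×0.50/(4×5.67×10⁻⁸)]^(1/4) = 280.4 K.
ΔT = T_surf − T_eq = 377 − 280.4.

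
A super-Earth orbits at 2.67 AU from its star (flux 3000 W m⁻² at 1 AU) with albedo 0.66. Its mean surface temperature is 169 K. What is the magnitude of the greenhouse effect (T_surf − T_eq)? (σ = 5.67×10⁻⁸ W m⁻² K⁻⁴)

ΔT ≈ 10.5 K

S = 3000/2.67² = 420.8 W m⁻².
T_eq = [S(1−A)/(4σ)]^(1/4) = [420.8×0.34/(4×5.67×10⁻⁸)]^(1/4) = 158.5 K.
ΔT = T_surf − T_eq = 169 − 158.5.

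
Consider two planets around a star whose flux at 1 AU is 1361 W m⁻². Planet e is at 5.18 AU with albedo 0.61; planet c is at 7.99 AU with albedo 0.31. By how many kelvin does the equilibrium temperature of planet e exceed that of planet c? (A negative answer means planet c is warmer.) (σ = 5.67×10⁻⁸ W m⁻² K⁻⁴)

ΔT ≈ 6.9 K

T_eq = [S₀(1−A)/(4σd²)]^(1/4), so T ∝ (1−A)^(1/4) / √d.
T₁ = [1361×0.39/(4×5.67×10⁻⁸×5.18²)]^(1/4) = 96.64 K.
T₂ = [1361×0.69/(4×5.67×10⁻⁸×7.99²)]^(1/4) = 89.74 K.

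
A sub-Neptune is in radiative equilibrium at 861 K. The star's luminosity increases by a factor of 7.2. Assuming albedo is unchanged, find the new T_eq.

T_eq ∝ L^(1/4) · d^(−1/2).
T′ = 861 × 7.2^(1/4) = 1410 K.

T_eq ≈ 1410 K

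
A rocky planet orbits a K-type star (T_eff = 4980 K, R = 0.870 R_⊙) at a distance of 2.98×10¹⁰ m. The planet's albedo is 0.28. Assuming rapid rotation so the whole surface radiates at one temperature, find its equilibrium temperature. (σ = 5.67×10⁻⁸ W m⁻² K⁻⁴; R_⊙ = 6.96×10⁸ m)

R_⋆ = 0.870 × 6.96×10⁸ = 6.06×10⁸ m.
L = 4πR_⋆²σT_⋆⁴ = 4π(6.06×10⁸)² × 5.67×10⁻⁸ × (4980)⁴ = 1.61×10²⁶ W.
S = L/(4πd²) = 1.44×10⁴ W m⁻².
Energy balance: absorbed = emitted ⇒ πR²·S(1−A) = 4πR²·σT_eq⁴, so T_eq⁴ = S(1−A)/(4σ).
T_eq = [1.44×10⁴ × 0.72 / (4 × 5.67×10⁻⁸)]^(1/4) = (4.57×10¹⁰)^(1/4) = 462 K.

T_eq ≈ 462 K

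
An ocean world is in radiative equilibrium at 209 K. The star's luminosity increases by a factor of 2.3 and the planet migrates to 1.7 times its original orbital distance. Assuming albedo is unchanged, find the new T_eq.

T_eq ∝ L^(1/4) · d^(−1/2).
T′ = 209 × 2.3^(1/4) / 1.7^(1/2) = 197 K.

T_eq ≈ 197 K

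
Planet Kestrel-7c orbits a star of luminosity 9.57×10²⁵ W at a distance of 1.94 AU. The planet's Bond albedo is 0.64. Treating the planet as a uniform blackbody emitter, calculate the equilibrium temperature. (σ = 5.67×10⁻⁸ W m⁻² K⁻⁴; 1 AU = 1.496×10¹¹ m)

d = 1.94 AU = 2.90×10¹¹ m.
Flux: S = L/(4πd²) = 9.57×10²⁵/(4π×(2.90×10¹¹)²) = 90.4 W m⁻².
Energy balance: absorbed = emitted ⇒ πR²·S(1−A) = 4πR²·σT_eq⁴, so T_eq⁴ = S(1−A)/(4σ).
T_eq = [90.4 × 0.36 / (4 × 5.67×10⁻⁸)]^(1/4) = (1.44×10⁸)^(1/4) = 109 K.

T_eq ≈ 109 K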